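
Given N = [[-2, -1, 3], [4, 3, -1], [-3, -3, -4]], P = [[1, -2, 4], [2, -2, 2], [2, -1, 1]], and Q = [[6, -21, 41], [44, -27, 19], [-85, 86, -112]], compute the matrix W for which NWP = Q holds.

W = N⁻¹QP⁻¹ (apply N⁻¹ on the left and P⁻¹ on the right).
det N = 2, so N⁻¹ = [[-15/2, -13/2, -4], [19/2, 17/2, 5], [-3/2, -3/2, -1]].
det P = 4; the adjugate gives P⁻¹ = [[0, -1/2, 1], [1/2, -7/4, 3/2], [1/2, -3/4, 1/2]].
N⁻¹Q = [[9, -11, 17], [6, 1, -9], [10, -14, 22]].
W = (N⁻¹Q)P⁻¹ = [[3, 2, 1], [-4, 2, 3], [4, 3, 0]].

W = [[3, 2, 1], [-4, 2, 3], [4, 3, 0]]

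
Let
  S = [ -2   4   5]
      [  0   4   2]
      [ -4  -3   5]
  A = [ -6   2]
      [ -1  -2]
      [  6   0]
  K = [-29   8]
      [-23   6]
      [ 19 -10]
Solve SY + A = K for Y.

Y = [[-4, 1], [-4, 2], [-3, 0]]

SY = K − A = [[-23, 6], [-22, 8], [13, -10]].
S is on the left of Y, so left-multiply by S⁻¹: Y = S⁻¹(K − A).
S has determinant -4; S⁻¹ = [[-13/2, 35/4, 3], [2, -5/2, -1], [-4, 11/2, 2]].
Y = S⁻¹(K − A) = [[-4, 1], [-4, 2], [-3, 0]].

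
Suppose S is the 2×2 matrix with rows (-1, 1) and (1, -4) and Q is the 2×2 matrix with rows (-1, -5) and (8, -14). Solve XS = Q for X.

Since S sits to the right of X, X = QS⁻¹.
det S = 3, so S⁻¹ = [[-4/3, -1/3], [-1/3, -1/3]].
X = QS⁻¹ = [[-1, -5], [8, -14]] · [[-4/3, -1/3], [-1/3, -1/3]] = [[3, 2], [-6, 2]].

X = [[3, 2], [-6, 2]]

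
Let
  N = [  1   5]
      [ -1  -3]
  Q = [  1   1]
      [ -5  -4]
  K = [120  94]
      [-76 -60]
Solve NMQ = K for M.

M = N⁻¹KQ⁻¹ (apply N⁻¹ on the left and Q⁻¹ on the right).
N has determinant 2; N⁻¹ = [[-3/2, -5/2], [1/2, 1/2]].
Q has determinant 1; Q⁻¹ = [[-4, -1], [5, 1]].
N⁻¹K = [[10, 9], [22, 17]].
M = (N⁻¹K)Q⁻¹ = [[5, -1], [-3, -5]].

M = [[5, -1], [-3, -5]]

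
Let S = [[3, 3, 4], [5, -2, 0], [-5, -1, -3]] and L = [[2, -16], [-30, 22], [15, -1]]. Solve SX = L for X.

X = [[-6, 2], [0, -6], [5, -1]]

Left-multiplying both sides by S⁻¹ gives X = S⁻¹L.
S has determinant 3; S⁻¹ = [[2, 5/3, 8/3], [5, 11/3, 20/3], [-5, -4, -7]].
X = S⁻¹L = [[2, 5/3, 8/3], [5, 11/3, 20/3], [-5, -4, -7]] · [[2, -16], [-30, 22], [15, -1]] = [[-6, 2], [0, -6], [5, -1]].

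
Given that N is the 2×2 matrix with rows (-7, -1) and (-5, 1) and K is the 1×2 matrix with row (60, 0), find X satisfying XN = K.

X = [[-5, -5]]

N is on the right of X, so right-multiply by N⁻¹: X = KN⁻¹.
N has determinant -12; N⁻¹ = [[-1/12, -1/12], [-5/12, 7/12]].
X = KN⁻¹ = [[60, 0]] · [[-1/12, -1/12], [-5/12, 7/12]] = [[-5, -5]].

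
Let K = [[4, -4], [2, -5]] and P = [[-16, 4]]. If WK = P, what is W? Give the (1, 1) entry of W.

-6

Since K sits to the right of W, W = PK⁻¹.
K has determinant -12; K⁻¹ = [[5/12, -1/3], [1/6, -1/3]].
W = PK⁻¹ = [[-16, 4]] · [[5/12, -1/3], [1/6, -1/3]] = [[-6, 4]].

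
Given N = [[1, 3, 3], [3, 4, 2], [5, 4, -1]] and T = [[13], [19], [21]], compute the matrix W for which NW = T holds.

W = [[1], [4], [0]]

Left-multiplying both sides by N⁻¹ gives W = N⁻¹T.
N has determinant 3; N⁻¹ = [[-4, 5, -2], [13/3, -16/3, 7/3], [-8/3, 11/3, -5/3]].
W = N⁻¹T = [[-4, 5, -2], [13/3, -16/3, 7/3], [-8/3, 11/3, -5/3]] · [[13], [19], [21]] = [[1], [4], [0]].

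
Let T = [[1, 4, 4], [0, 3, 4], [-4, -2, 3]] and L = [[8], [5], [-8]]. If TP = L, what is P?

Since T multiplies P on the left, P = T⁻¹L.
det T = 1, so T⁻¹ = [[17, -20, 4], [-16, 19, -4], [12, -14, 3]].
P = T⁻¹L = [[17, -20, 4], [-16, 19, -4], [12, -14, 3]] · [[8], [5], [-8]] = [[4], [-1], [2]].

P = [[4], [-1], [2]]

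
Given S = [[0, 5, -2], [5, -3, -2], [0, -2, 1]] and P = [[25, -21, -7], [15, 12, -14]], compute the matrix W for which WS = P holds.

Right-multiplying both sides by S⁻¹ gives W = PS⁻¹.
det S = -5, so S⁻¹ = [[7/5, 1/5, 16/5], [1, 0, 2], [2, 0, 5]].
W = PS⁻¹ = [[25, -21, -7], [15, 12, -14]] · [[7/5, 1/5, 16/5], [1, 0, 2], [2, 0, 5]] = [[0, 5, 3], [5, 3, 2]].

W = [[0, 5, 3], [5, 3, 2]]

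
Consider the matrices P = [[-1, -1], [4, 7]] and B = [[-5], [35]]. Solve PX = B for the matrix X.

X = [[0], [5]]

Left-multiplying both sides by P⁻¹ gives X = P⁻¹B.
det P = -3; the adjugate gives P⁻¹ = [[-7/3, -1/3], [4/3, 1/3]].
X = P⁻¹B = [[-7/3, -1/3], [4/3, 1/3]] · [[-5], [35]] = [[0], [5]].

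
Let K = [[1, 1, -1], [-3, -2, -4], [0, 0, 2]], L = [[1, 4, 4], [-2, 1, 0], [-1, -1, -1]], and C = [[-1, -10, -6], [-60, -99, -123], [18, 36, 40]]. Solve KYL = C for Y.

Isolating Y: multiply by K⁻¹ from the left and L⁻¹ from the right, so Y = K⁻¹CL⁻¹.
K has determinant 2; K⁻¹ = [[-2, -1, -3], [3, 1, 7/2], [0, 0, 1/2]].
det L = 3, so L⁻¹ = [[-1/3, 0, -4/3], [-2/3, 1, -8/3], [1, -1, 3]].
K⁻¹C = [[8, 11, 15], [0, -3, -1], [9, 18, 20]].
Y = (K⁻¹C)L⁻¹ = [[5, -4, 5], [1, -2, 5], [5, -2, 0]].

Y = [[5, -4, 5], [1, -2, 5], [5, -2, 0]]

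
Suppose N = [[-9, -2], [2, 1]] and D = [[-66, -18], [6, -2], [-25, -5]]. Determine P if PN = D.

N is on the right of P, so right-multiply by N⁻¹: P = DN⁻¹.
det N = -5, so N⁻¹ = [[-1/5, -2/5], [2/5, 9/5]].
P = DN⁻¹ = [[-66, -18], [6, -2], [-25, -5]] · [[-1/5, -2/5], [2/5, 9/5]] = [[6, -6], [-2, -6], [3, 1]].

P = [[6, -6], [-2, -6], [3, 1]]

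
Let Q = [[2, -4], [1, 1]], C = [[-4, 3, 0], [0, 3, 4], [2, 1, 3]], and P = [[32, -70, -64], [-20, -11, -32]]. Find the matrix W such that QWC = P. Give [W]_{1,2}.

-5

W = Q⁻¹PC⁻¹ (apply Q⁻¹ on the left and C⁻¹ on the right).
det Q = 6; the adjugate gives Q⁻¹ = [[1/6, 2/3], [-1/6, 1/3]].
C has determinant 4; C⁻¹ = [[5/4, -9/4, 3], [2, -3, 4], [-3/2, 5/2, -3]].
Q⁻¹P = [[-8, -19, -32], [-12, 8, 0]].
W = (Q⁻¹P)C⁻¹ = [[0, -5, -4], [1, 3, -4]].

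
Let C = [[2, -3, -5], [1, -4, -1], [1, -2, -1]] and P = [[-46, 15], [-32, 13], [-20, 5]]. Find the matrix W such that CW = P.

Left-multiplying both sides by C⁻¹ gives W = C⁻¹P.
C has determinant -6; C⁻¹ = [[-1/3, -7/6, 17/6], [0, -1/2, 1/2], [-1/3, -1/6, 5/6]].
W = C⁻¹P = [[-1/3, -7/6, 17/6], [0, -1/2, 1/2], [-1/3, -1/6, 5/6]] · [[-46, 15], [-32, 13], [-20, 5]] = [[-4, -6], [6, -4], [4, -3]].

W = [[-4, -6], [6, -4], [4, -3]]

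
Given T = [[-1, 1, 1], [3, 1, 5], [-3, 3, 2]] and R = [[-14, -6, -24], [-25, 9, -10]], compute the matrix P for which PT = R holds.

P = [[5, -5, -2], [4, -4, 3]]

Since T sits to the right of P, P = RT⁻¹.
det T = 4, so T⁻¹ = [[-13/4, 1/4, 1], [-21/4, 1/4, 2], [3, 0, -1]].
P = RT⁻¹ = [[-14, -6, -24], [-25, 9, -10]] · [[-13/4, 1/4, 1], [-21/4, 1/4, 2], [3, 0, -1]] = [[5, -5, -2], [4, -4, 3]].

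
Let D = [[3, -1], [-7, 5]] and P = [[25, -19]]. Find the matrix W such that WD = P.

Right-multiplying both sides by D⁻¹ gives W = PD⁻¹.
det D = 8, so D⁻¹ = [[5/8, 1/8], [7/8, 3/8]].
W = PD⁻¹ = [[25, -19]] · [[5/8, 1/8], [7/8, 3/8]] = [[-1, -4]].

W = [[-1, -4]]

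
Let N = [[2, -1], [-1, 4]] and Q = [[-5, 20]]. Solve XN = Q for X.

Right-multiplying both sides by N⁻¹ gives X = QN⁻¹.
det N = 7, so N⁻¹ = [[4/7, 1/7], [1/7, 2/7]].
X = QN⁻¹ = [[-5, 20]] · [[4/7, 1/7], [1/7, 2/7]] = [[0, 5]].

X = [[0, 5]]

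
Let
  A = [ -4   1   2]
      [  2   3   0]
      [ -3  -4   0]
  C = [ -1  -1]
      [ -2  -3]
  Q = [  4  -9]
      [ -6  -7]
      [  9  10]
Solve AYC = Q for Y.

Y = [[5, -1], [-2, 1], [-4, 4]]

Left-multiply by A⁻¹ and right-multiply by C⁻¹: Y = A⁻¹QC⁻¹.
det A = 2; the adjugate gives A⁻¹ = [[0, -4, -3], [0, 3, 2], [1/2, -19/2, -7]].
det C = 1; the adjugate gives C⁻¹ = [[-3, 1], [2, -1]].
A⁻¹Q = [[-3, -2], [0, -1], [-4, -8]].
Y = (A⁻¹Q)C⁻¹ = [[5, -1], [-2, 1], [-4, 4]].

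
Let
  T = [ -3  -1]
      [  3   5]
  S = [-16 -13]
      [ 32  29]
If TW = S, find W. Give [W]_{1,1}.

Left-multiplying both sides by T⁻¹ gives W = T⁻¹S.
det T = -12; the adjugate gives T⁻¹ = [[-5/12, -1/12], [1/4, 1/4]].
W = T⁻¹S = [[-5/12, -1/12], [1/4, 1/4]] · [[-16, -13], [32, 29]] = [[4, 3], [4, 4]].

4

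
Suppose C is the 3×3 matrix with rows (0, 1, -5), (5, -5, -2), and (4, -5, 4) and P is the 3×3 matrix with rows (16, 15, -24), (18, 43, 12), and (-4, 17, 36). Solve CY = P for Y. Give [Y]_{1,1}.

-2

C is on the left of Y, so left-multiply by C⁻¹: Y = C⁻¹P.
det C = -3; the adjugate gives C⁻¹ = [[10, -7, 9], [28/3, -20/3, 25/3], [5/3, -4/3, 5/3]].
Y = C⁻¹P = [[10, -7, 9], [28/3, -20/3, 25/3], [5/3, -4/3, 5/3]] · [[16, 15, -24], [18, 43, 12], [-4, 17, 36]] = [[-2, 2, 0], [-4, -5, -4], [-4, -4, 4]].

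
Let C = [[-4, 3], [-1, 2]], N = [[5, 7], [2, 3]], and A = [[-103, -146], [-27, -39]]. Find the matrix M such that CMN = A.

M = [[5, 0], [1, -3]]

M = C⁻¹AN⁻¹ (apply C⁻¹ on the left and N⁻¹ on the right).
C has determinant -5; C⁻¹ = [[-2/5, 3/5], [-1/5, 4/5]].
det N = 1; the adjugate gives N⁻¹ = [[3, -7], [-2, 5]].
C⁻¹A = [[25, 35], [-1, -2]].
M = (C⁻¹A)N⁻¹ = [[5, 0], [1, -3]].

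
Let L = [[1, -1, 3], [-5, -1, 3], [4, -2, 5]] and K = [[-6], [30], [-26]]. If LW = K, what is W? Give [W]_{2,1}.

6

Left-multiplying both sides by L⁻¹ gives W = L⁻¹K.
det L = 6, so L⁻¹ = [[1/6, -1/6, 0], [37/6, -7/6, -3], [7/3, -1/3, -1]].
W = L⁻¹K = [[1/6, -1/6, 0], [37/6, -7/6, -3], [7/3, -1/3, -1]] · [[-6], [30], [-26]] = [[-6], [6], [2]].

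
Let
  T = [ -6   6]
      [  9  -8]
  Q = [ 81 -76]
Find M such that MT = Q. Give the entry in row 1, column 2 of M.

5

Right-multiplying both sides by T⁻¹ gives M = QT⁻¹.
T has determinant -6; T⁻¹ = [[4/3, 1], [3/2, 1]].
M = QT⁻¹ = [[81, -76]] · [[4/3, 1], [3/2, 1]] = [[-6, 5]].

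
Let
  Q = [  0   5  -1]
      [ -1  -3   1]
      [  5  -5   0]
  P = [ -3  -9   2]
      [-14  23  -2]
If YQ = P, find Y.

Y = [[-4, -2, -1], [1, -1, -3]]

Since Q sits to the right of Y, Y = PQ⁻¹.
Q has determinant 5; Q⁻¹ = [[1, 1, 2/5], [1, 1, 1/5], [4, 5, 1]].
Y = PQ⁻¹ = [[-3, -9, 2], [-14, 23, -2]] · [[1, 1, 2/5], [1, 1, 1/5], [4, 5, 1]] = [[-4, -2, -1], [1, -1, -3]].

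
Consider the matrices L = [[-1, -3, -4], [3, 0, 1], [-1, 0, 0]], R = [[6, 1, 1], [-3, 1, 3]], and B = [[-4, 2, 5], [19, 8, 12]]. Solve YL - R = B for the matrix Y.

YL = B + R = [[2, 3, 6], [16, 9, 15]].
L is on the right of Y, so right-multiply by L⁻¹: Y = (B + R)L⁻¹.
L has determinant 3; L⁻¹ = [[0, 0, -1], [-1/3, -4/3, -11/3], [0, 1, 3]].
Y = (B + R)L⁻¹ = [[-1, 2, 5], [-3, 3, -4]].

Y = [[-1, 2, 5], [-3, 3, -4]]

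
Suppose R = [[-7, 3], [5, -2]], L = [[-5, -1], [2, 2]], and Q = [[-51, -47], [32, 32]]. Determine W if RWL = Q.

Isolating W: multiply by R⁻¹ from the left and L⁻¹ from the right, so W = R⁻¹QL⁻¹.
det R = -1, so R⁻¹ = [[2, 3], [5, 7]].
det L = -8, so L⁻¹ = [[-1/4, -1/8], [1/4, 5/8]].
R⁻¹Q = [[-6, 2], [-31, -11]].
W = (R⁻¹Q)L⁻¹ = [[2, 2], [5, -3]].

W = [[2, 2], [5, -3]]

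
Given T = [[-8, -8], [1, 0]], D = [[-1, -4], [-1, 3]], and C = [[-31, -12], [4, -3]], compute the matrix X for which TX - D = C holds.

X = [[3, 0], [1, 2]]

TX = C + D = [[-32, -16], [3, 0]].
Since T multiplies X on the left, X = T⁻¹(C + D).
det T = 8; the adjugate gives T⁻¹ = [[0, 1], [-1/8, -1]].
X = T⁻¹(C + D) = [[3, 0], [1, 2]].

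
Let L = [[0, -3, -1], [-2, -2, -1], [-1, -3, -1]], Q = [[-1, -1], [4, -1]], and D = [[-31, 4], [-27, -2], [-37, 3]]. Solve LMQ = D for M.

M = [[-2, 1], [0, 4], [-3, -5]]

M = L⁻¹DQ⁻¹ (apply L⁻¹ on the left and Q⁻¹ on the right).
det L = -1, so L⁻¹ = [[1, 0, -1], [1, 1, -2], [-4, -3, 6]].
det Q = 5; the adjugate gives Q⁻¹ = [[-1/5, 1/5], [-4/5, -1/5]].
L⁻¹D = [[6, 1], [16, -4], [-17, 8]].
M = (L⁻¹D)Q⁻¹ = [[-2, 1], [0, 4], [-3, -5]].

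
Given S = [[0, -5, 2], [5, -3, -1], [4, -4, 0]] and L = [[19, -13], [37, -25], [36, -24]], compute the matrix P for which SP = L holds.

P = [[6, -3], [-3, 3], [2, 1]]

Since S multiplies P on the left, P = S⁻¹L.
det S = 4, so S⁻¹ = [[-1, -2, 11/4], [-1, -2, 5/2], [-2, -5, 25/4]].
P = S⁻¹L = [[-1, -2, 11/4], [-1, -2, 5/2], [-2, -5, 25/4]] · [[19, -13], [37, -25], [36, -24]] = [[6, -3], [-3, 3], [2, 1]].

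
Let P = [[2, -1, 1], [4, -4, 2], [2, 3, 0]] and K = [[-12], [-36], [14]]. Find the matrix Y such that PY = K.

Y = [[-2], [6], [-2]]

Since P multiplies Y on the left, Y = P⁻¹K.
P has determinant 4; P⁻¹ = [[-3/2, 3/4, 1/2], [1, -1/2, 0], [5, -2, -1]].
Y = P⁻¹K = [[-3/2, 3/4, 1/2], [1, -1/2, 0], [5, -2, -1]] · [[-12], [-36], [14]] = [[-2], [6], [-2]].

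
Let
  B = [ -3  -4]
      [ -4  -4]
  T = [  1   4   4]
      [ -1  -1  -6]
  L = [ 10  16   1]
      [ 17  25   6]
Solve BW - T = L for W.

BW = L + T = [[11, 20, 5], [16, 24, 0]].
B is on the left of W, so left-multiply by B⁻¹: W = B⁻¹(L + T).
det B = -4; the adjugate gives B⁻¹ = [[1, -1], [-1, 3/4]].
W = B⁻¹(L + T) = [[-5, -4, 5], [1, -2, -5]].

W = [[-5, -4, 5], [1, -2, -5]]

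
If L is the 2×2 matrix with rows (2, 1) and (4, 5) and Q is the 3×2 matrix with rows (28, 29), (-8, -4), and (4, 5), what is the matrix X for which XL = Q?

X = [[4, 5], [-4, 0], [0, 1]]

Since L sits to the right of X, X = QL⁻¹.
det L = 6, so L⁻¹ = [[5/6, -1/6], [-2/3, 1/3]].
X = QL⁻¹ = [[28, 29], [-8, -4], [4, 5]] · [[5/6, -1/6], [-2/3, 1/3]] = [[4, 5], [-4, 0], [0, 1]].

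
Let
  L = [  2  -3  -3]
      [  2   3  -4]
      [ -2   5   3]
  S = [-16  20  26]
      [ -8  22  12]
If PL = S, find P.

P = [[-2, -2, 4], [1, 0, 5]]

Since L sits to the right of P, P = SL⁻¹.
det L = 4, so L⁻¹ = [[29/4, -3/2, 21/4], [1/2, 0, 1/2], [4, -1, 3]].
P = SL⁻¹ = [[-16, 20, 26], [-8, 22, 12]] · [[29/4, -3/2, 21/4], [1/2, 0, 1/2], [4, -1, 3]] = [[-2, -2, 4], [1, 0, 5]].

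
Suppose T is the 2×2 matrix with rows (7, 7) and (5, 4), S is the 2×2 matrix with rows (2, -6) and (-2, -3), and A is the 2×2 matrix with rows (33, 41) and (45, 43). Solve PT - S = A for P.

P = [[5, 0], [4, 3]]

PT = A + S = [[35, 35], [43, 40]].
Since T sits to the right of P, P = (A + S)T⁻¹.
T has determinant -7; T⁻¹ = [[-4/7, 1], [5/7, -1]].
P = (A + S)T⁻¹ = [[5, 0], [4, 3]].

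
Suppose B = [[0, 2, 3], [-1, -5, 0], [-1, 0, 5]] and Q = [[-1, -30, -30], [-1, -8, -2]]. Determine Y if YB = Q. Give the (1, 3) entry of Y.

-3

B is on the right of Y, so right-multiply by B⁻¹: Y = QB⁻¹.
B has determinant -5; B⁻¹ = [[5, 2, -3], [-1, -3/5, 3/5], [1, 2/5, -2/5]].
Y = QB⁻¹ = [[-1, -30, -30], [-1, -8, -2]] · [[5, 2, -3], [-1, -3/5, 3/5], [1, 2/5, -2/5]] = [[-5, 4, -3], [1, 2, -1]].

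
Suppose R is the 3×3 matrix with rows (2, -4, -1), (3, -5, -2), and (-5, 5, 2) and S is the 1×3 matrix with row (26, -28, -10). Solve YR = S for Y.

Y = [[2, -1, -5]]

Since R sits to the right of Y, Y = SR⁻¹.
det R = -6; the adjugate gives R⁻¹ = [[0, -1/2, -1/2], [-2/3, 1/6, -1/6], [5/3, -5/3, -1/3]].
Y = SR⁻¹ = [[26, -28, -10]] · [[0, -1/2, -1/2], [-2/3, 1/6, -1/6], [5/3, -5/3, -1/3]] = [[2, -1, -5]].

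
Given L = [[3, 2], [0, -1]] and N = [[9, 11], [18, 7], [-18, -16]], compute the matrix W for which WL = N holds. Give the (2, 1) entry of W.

6

Right-multiplying both sides by L⁻¹ gives W = NL⁻¹.
L has determinant -3; L⁻¹ = [[1/3, 2/3], [0, -1]].
W = NL⁻¹ = [[9, 11], [18, 7], [-18, -16]] · [[1/3, 2/3], [0, -1]] = [[3, -5], [6, 5], [-6, 4]].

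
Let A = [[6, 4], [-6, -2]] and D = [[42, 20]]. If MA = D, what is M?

Right-multiplying both sides by A⁻¹ gives M = DA⁻¹.
A has determinant 12; A⁻¹ = [[-1/6, -1/3], [1/2, 1/2]].
M = DA⁻¹ = [[42, 20]] · [[-1/6, -1/3], [1/2, 1/2]] = [[3, -4]].

M = [[3, -4]]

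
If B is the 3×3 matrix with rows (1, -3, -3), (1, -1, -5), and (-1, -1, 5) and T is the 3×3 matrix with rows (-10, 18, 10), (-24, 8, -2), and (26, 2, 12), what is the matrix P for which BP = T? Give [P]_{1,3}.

Since B multiplies P on the left, P = B⁻¹T.
det B = -4, so B⁻¹ = [[5/2, -9/2, -3], [0, -1/2, -1/2], [1/2, -1, -1/2]].
P = B⁻¹T = [[5/2, -9/2, -3], [0, -1/2, -1/2], [1/2, -1, -1/2]] · [[-10, 18, 10], [-24, 8, -2], [26, 2, 12]] = [[5, 3, -2], [-1, -5, -5], [6, 0, 1]].

-2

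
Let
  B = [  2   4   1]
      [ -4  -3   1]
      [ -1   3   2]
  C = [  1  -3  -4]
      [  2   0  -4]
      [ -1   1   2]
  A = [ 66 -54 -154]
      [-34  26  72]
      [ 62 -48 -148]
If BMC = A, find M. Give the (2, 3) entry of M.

Isolating M: multiply by B⁻¹ from the left and C⁻¹ from the right, so M = B⁻¹AC⁻¹.
det B = -5; the adjugate gives B⁻¹ = [[9/5, 1, -7/5], [-7/5, -1, 6/5], [3, 2, -2]].
C has determinant -4; C⁻¹ = [[-1, -1/2, -3], [0, 1/2, 1], [-1/2, -1/2, -3/2]].
B⁻¹A = [[-2, -4, 2], [16, -8, -34], [6, -14, -22]].
M = (B⁻¹A)C⁻¹ = [[1, -2, -1], [1, 5, -5], [5, 1, 1]].

-5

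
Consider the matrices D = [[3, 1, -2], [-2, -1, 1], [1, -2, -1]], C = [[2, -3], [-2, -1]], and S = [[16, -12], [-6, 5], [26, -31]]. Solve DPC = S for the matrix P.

P = [[3, 1], [-4, 0], [0, 3]]

P = D⁻¹SC⁻¹ (apply D⁻¹ on the left and C⁻¹ on the right).
det D = -2, so D⁻¹ = [[-3/2, -5/2, 1/2], [1/2, 1/2, -1/2], [-5/2, -7/2, 1/2]].
det C = -8, so C⁻¹ = [[1/8, -3/8], [-1/4, -1/4]].
D⁻¹S = [[4, -10], [-8, 12], [-6, -3]].
P = (D⁻¹S)C⁻¹ = [[3, 1], [-4, 0], [0, 3]].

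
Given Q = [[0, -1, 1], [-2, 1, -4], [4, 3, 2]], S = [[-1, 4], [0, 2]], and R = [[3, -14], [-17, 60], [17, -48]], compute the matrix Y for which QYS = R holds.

Isolating Y: multiply by Q⁻¹ from the left and S⁻¹ from the right, so Y = Q⁻¹RS⁻¹.
Q has determinant 2; Q⁻¹ = [[7, 5/2, 3/2], [-6, -2, -1], [-5, -2, -1]].
S has determinant -2; S⁻¹ = [[-1, 2], [0, 1/2]].
Q⁻¹R = [[4, -20], [-1, 12], [2, -2]].
Y = (Q⁻¹R)S⁻¹ = [[-4, -2], [1, 4], [-2, 3]].

Y = [[-4, -2], [1, 4], [-2, 3]]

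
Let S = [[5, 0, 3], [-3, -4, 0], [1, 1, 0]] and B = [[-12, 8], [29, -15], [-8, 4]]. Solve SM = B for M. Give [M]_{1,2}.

1

S is on the left of M, so left-multiply by S⁻¹: M = S⁻¹B.
S has determinant 3; S⁻¹ = [[0, 1, 4], [0, -1, -3], [1/3, -5/3, -20/3]].
M = S⁻¹B = [[0, 1, 4], [0, -1, -3], [1/3, -5/3, -20/3]] · [[-12, 8], [29, -15], [-8, 4]] = [[-3, 1], [-5, 3], [1, 1]].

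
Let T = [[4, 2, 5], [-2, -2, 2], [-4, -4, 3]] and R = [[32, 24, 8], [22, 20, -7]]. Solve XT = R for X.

Since T sits to the right of X, X = RT⁻¹.
T has determinant 4; T⁻¹ = [[1/2, -13/2, 7/2], [-1/2, 8, -9/2], [0, 2, -1]].
X = RT⁻¹ = [[32, 24, 8], [22, 20, -7]] · [[1/2, -13/2, 7/2], [-1/2, 8, -9/2], [0, 2, -1]] = [[4, 0, -4], [1, 3, -6]].

X = [[4, 0, -4], [1, 3, -6]]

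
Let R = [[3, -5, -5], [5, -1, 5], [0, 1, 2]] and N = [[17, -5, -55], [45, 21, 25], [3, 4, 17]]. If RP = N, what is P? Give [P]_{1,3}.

0

Since R multiplies P on the left, P = R⁻¹N.
R has determinant 4; R⁻¹ = [[-7/4, 5/4, -15/2], [-5/2, 3/2, -10], [5/4, -3/4, 11/2]].
P = R⁻¹N = [[-7/4, 5/4, -15/2], [-5/2, 3/2, -10], [5/4, -3/4, 11/2]] · [[17, -5, -55], [45, 21, 25], [3, 4, 17]] = [[4, 5, 0], [-5, 4, 5], [4, 0, 6]].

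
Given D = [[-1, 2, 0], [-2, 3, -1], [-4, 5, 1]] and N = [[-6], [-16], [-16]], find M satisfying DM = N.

M = [[4], [-1], [5]]

Since D multiplies M on the left, M = D⁻¹N.
det D = 4, so D⁻¹ = [[2, -1/2, -1/2], [3/2, -1/4, -1/4], [1/2, -3/4, 1/4]].
M = D⁻¹N = [[2, -1/2, -1/2], [3/2, -1/4, -1/4], [1/2, -3/4, 1/4]] · [[-6], [-16], [-16]] = [[4], [-1], [5]].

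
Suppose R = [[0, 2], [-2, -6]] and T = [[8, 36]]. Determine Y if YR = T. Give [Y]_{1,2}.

-4

R is on the right of Y, so right-multiply by R⁻¹: Y = TR⁻¹.
det R = 4; the adjugate gives R⁻¹ = [[-3/2, -1/2], [1/2, 0]].
Y = TR⁻¹ = [[8, 36]] · [[-3/2, -1/2], [1/2, 0]] = [[6, -4]].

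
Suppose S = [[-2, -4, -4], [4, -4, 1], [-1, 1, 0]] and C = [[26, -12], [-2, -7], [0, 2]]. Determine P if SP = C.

P = [[-3, 0], [-3, 2], [-2, 1]]

S is on the left of P, so left-multiply by S⁻¹: P = S⁻¹C.
det S = 6, so S⁻¹ = [[-1/6, -2/3, -10/3], [-1/6, -2/3, -7/3], [0, 1, 4]].
P = S⁻¹C = [[-1/6, -2/3, -10/3], [-1/6, -2/3, -7/3], [0, 1, 4]] · [[26, -12], [-2, -7], [0, 2]] = [[-3, 0], [-3, 2], [-2, 1]].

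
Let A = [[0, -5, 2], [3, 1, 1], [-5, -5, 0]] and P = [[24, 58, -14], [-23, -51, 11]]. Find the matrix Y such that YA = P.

Since A sits to the right of Y, Y = PA⁻¹.
det A = 5; the adjugate gives A⁻¹ = [[1, -2, -7/5], [-1, 2, 6/5], [-2, 5, 3]].
Y = PA⁻¹ = [[24, 58, -14], [-23, -51, 11]] · [[1, -2, -7/5], [-1, 2, 6/5], [-2, 5, 3]] = [[-6, -2, -6], [6, -1, 4]].

Y = [[-6, -2, -6], [6, -1, 4]]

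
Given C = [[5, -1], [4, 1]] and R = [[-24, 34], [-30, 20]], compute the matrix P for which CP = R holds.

P = [[-6, 6], [-6, -4]]

Since C multiplies P on the left, P = C⁻¹R.
det C = 9, so C⁻¹ = [[1/9, 1/9], [-4/9, 5/9]].
P = C⁻¹R = [[1/9, 1/9], [-4/9, 5/9]] · [[-24, 34], [-30, 20]] = [[-6, 6], [-6, -4]].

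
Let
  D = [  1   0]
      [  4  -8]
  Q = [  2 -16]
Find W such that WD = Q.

W = [[-6, 2]]

D is on the right of W, so right-multiply by D⁻¹: W = QD⁻¹.
det D = -8; the adjugate gives D⁻¹ = [[1, 0], [1/2, -1/8]].
W = QD⁻¹ = [[2, -16]] · [[1, 0], [1/2, -1/8]] = [[-6, 2]].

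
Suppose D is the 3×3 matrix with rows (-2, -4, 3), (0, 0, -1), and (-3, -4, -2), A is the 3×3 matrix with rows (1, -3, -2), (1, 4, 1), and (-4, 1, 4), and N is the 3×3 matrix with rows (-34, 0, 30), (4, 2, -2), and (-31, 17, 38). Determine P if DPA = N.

Isolating P: multiply by D⁻¹ from the left and A⁻¹ from the right, so P = D⁻¹NA⁻¹.
D has determinant -4; D⁻¹ = [[1, 5, -1], [-3/4, -13/4, 1/2], [0, -1, 0]].
A has determinant 5; A⁻¹ = [[3, 2, 1], [-8/5, -4/5, -3/5], [17/5, 11/5, 7/5]].
D⁻¹N = [[17, -7, -18], [-3, 2, 3], [-4, -2, 2]].
P = (D⁻¹N)A⁻¹ = [[1, 0, -4], [-2, -1, 0], [-2, -2, 0]].

P = [[1, 0, -4], [-2, -1, 0], [-2, -2, 0]]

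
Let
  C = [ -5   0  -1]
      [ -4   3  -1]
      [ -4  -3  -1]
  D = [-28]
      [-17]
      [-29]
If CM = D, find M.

M = [[5], [2], [3]]

Since C multiplies M on the left, M = C⁻¹D.
C has determinant 6; C⁻¹ = [[-1, 1/2, 1/2], [0, 1/6, -1/6], [4, -5/2, -5/2]].
M = C⁻¹D = [[-1, 1/2, 1/2], [0, 1/6, -1/6], [4, -5/2, -5/2]] · [[-28], [-17], [-29]] = [[5], [2], [3]].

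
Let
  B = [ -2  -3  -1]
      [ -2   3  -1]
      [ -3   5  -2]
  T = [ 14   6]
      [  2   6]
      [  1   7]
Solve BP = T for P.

P = [[-5, -5], [-2, 0], [2, 4]]

B is on the left of P, so left-multiply by B⁻¹: P = B⁻¹T.
det B = 6, so B⁻¹ = [[-1/6, -11/6, 1], [-1/6, 1/6, 0], [-1/6, 19/6, -2]].
P = B⁻¹T = [[-1/6, -11/6, 1], [-1/6, 1/6, 0], [-1/6, 19/6, -2]] · [[14, 6], [2, 6], [1, 7]] = [[-5, -5], [-2, 0], [2, 4]].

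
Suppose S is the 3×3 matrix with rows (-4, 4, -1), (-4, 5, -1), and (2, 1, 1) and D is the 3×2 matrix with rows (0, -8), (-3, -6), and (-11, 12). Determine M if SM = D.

Since S multiplies M on the left, M = S⁻¹D.
det S = -2; the adjugate gives S⁻¹ = [[-3, 5/2, -1/2], [-1, 1, 0], [7, -6, 2]].
M = S⁻¹D = [[-3, 5/2, -1/2], [-1, 1, 0], [7, -6, 2]] · [[0, -8], [-3, -6], [-11, 12]] = [[-2, 3], [-3, 2], [-4, 4]].

M = [[-2, 3], [-3, 2], [-4, 4]]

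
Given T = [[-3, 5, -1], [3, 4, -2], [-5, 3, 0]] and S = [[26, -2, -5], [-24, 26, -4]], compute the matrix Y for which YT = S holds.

T is on the right of Y, so right-multiply by T⁻¹: Y = ST⁻¹.
det T = 3; the adjugate gives T⁻¹ = [[2, -1, -2], [10/3, -5/3, -3], [29/3, -16/3, -9]].
Y = ST⁻¹ = [[26, -2, -5], [-24, 26, -4]] · [[2, -1, -2], [10/3, -5/3, -3], [29/3, -16/3, -9]] = [[-3, 4, -1], [0, 2, 6]].

Y = [[-3, 4, -1], [0, 2, 6]]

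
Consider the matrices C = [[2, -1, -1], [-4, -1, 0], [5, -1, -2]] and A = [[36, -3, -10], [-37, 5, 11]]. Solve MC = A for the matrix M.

Right-multiplying both sides by C⁻¹ gives M = AC⁻¹.
det C = 3; the adjugate gives C⁻¹ = [[2/3, -1/3, -1/3], [-8/3, 1/3, 4/3], [3, -1, -2]].
M = AC⁻¹ = [[36, -3, -10], [-37, 5, 11]] · [[2/3, -1/3, -1/3], [-8/3, 1/3, 4/3], [3, -1, -2]] = [[2, -3, 4], [-5, 3, -3]].

M = [[2, -3, 4], [-5, 3, -3]]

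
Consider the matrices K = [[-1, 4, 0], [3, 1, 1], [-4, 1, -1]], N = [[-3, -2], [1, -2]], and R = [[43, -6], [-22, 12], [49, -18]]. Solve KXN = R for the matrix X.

X = [[2, -5], [-2, 2], [0, 3]]

Left-multiply by K⁻¹ and right-multiply by N⁻¹: X = K⁻¹RN⁻¹.
det K = -2; the adjugate gives K⁻¹ = [[1, -2, -2], [1/2, -1/2, -1/2], [-7/2, 15/2, 13/2]].
det N = 8; the adjugate gives N⁻¹ = [[-1/4, 1/4], [-1/8, -3/8]].
K⁻¹R = [[-11, 6], [8, 0], [3, -6]].
X = (K⁻¹R)N⁻¹ = [[2, -5], [-2, 2], [0, 3]].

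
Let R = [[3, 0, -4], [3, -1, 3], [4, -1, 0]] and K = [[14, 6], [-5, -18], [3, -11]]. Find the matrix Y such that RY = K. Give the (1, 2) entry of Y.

Since R multiplies Y on the left, Y = R⁻¹K.
det R = 5, so R⁻¹ = [[3/5, 4/5, -4/5], [12/5, 16/5, -21/5], [1/5, 3/5, -3/5]].
Y = R⁻¹K = [[3/5, 4/5, -4/5], [12/5, 16/5, -21/5], [1/5, 3/5, -3/5]] · [[14, 6], [-5, -18], [3, -11]] = [[2, -2], [5, 3], [-2, -3]].

-2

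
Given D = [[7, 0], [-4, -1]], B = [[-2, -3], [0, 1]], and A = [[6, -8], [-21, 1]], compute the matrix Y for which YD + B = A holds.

YD = A − B = [[8, -5], [-21, 0]].
Since D sits to the right of Y, Y = (A − B)D⁻¹.
det D = -7; the adjugate gives D⁻¹ = [[1/7, 0], [-4/7, -1]].
Y = (A − B)D⁻¹ = [[4, 5], [-3, 0]].

Y = [[4, 5], [-3, 0]]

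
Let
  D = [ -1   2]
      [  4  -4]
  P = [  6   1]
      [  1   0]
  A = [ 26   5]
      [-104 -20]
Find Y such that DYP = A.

Y = [[-5, 4], [0, 0]]

Isolating Y: multiply by D⁻¹ from the left and P⁻¹ from the right, so Y = D⁻¹AP⁻¹.
det D = -4; the adjugate gives D⁻¹ = [[1, 1/2], [1, 1/4]].
det P = -1; the adjugate gives P⁻¹ = [[0, 1], [1, -6]].
D⁻¹A = [[-26, -5], [0, 0]].
Y = (D⁻¹A)P⁻¹ = [[-5, 4], [0, 0]].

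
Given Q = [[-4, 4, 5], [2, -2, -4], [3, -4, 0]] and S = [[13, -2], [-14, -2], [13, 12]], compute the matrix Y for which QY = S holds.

Q is on the left of Y, so left-multiply by Q⁻¹: Y = Q⁻¹S.
Q has determinant 6; Q⁻¹ = [[-8/3, -10/3, -1], [-2, -5/2, -1], [-1/3, -2/3, 0]].
Y = Q⁻¹S = [[-8/3, -10/3, -1], [-2, -5/2, -1], [-1/3, -2/3, 0]] · [[13, -2], [-14, -2], [13, 12]] = [[-1, 0], [-4, -3], [5, 2]].

Y = [[-1, 0], [-4, -3], [5, 2]]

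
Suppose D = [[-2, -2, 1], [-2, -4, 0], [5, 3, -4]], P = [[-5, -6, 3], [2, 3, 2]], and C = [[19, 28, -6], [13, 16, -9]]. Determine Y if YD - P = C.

Y = [[-3, -4, 0], [5, -5, 3]]

YD = C + P = [[14, 22, -3], [15, 19, -7]].
D is on the right of Y, so right-multiply by D⁻¹: Y = (C + P)D⁻¹.
D has determinant -2; D⁻¹ = [[-8, 5/2, -2], [4, -3/2, 1], [-7, 2, -2]].
Y = (C + P)D⁻¹ = [[-3, -4, 0], [5, -5, 3]].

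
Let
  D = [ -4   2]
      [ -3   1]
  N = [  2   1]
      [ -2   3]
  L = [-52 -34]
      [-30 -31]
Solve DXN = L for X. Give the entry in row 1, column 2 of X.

3

X = D⁻¹LN⁻¹ (apply D⁻¹ on the left and N⁻¹ on the right).
det D = 2; the adjugate gives D⁻¹ = [[1/2, -1], [3/2, -2]].
det N = 8, so N⁻¹ = [[3/8, -1/8], [1/4, 1/4]].
D⁻¹L = [[4, 14], [-18, 11]].
X = (D⁻¹L)N⁻¹ = [[5, 3], [-4, 5]].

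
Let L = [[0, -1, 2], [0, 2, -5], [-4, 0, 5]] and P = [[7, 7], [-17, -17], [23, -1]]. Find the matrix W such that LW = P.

W = [[-2, 4], [-1, -1], [3, 3]]

Left-multiplying both sides by L⁻¹ gives W = L⁻¹P.
det L = -4; the adjugate gives L⁻¹ = [[-5/2, -5/4, -1/4], [-5, -2, 0], [-2, -1, 0]].
W = L⁻¹P = [[-5/2, -5/4, -1/4], [-5, -2, 0], [-2, -1, 0]] · [[7, 7], [-17, -17], [23, -1]] = [[-2, 4], [-1, -1], [3, 3]].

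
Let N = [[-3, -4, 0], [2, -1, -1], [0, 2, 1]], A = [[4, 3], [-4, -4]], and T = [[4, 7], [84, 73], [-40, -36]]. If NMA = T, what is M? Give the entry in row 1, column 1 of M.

5

Isolating M: multiply by N⁻¹ from the left and A⁻¹ from the right, so M = N⁻¹TA⁻¹.
det N = 5, so N⁻¹ = [[1/5, 4/5, 4/5], [-2/5, -3/5, -3/5], [4/5, 6/5, 11/5]].
det A = -4; the adjugate gives A⁻¹ = [[1, 3/4], [-1, -1]].
N⁻¹T = [[36, 31], [-28, -25], [16, 14]].
M = (N⁻¹T)A⁻¹ = [[5, -4], [-3, 4], [2, -2]].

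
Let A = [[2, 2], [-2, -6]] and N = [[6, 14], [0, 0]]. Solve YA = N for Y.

A is on the right of Y, so right-multiply by A⁻¹: Y = NA⁻¹.
det A = -8; the adjugate gives A⁻¹ = [[3/4, 1/4], [-1/4, -1/4]].
Y = NA⁻¹ = [[6, 14], [0, 0]] · [[3/4, 1/4], [-1/4, -1/4]] = [[1, -2], [0, 0]].

Y = [[1, -2], [0, 0]]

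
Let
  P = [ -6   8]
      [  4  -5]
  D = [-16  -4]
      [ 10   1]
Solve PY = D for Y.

Since P multiplies Y on the left, Y = P⁻¹D.
det P = -2, so P⁻¹ = [[5/2, 4], [2, 3]].
Y = P⁻¹D = [[5/2, 4], [2, 3]] · [[-16, -4], [10, 1]] = [[0, -6], [-2, -5]].

Y = [[0, -6], [-2, -5]]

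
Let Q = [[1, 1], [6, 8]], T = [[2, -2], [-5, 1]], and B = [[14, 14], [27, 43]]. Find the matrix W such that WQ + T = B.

WQ = B − T = [[12, 16], [32, 42]].
Since Q sits to the right of W, W = (B − T)Q⁻¹.
Q has determinant 2; Q⁻¹ = [[4, -1/2], [-3, 1/2]].
W = (B − T)Q⁻¹ = [[0, 2], [2, 5]].

W = [[0, 2], [2, 5]]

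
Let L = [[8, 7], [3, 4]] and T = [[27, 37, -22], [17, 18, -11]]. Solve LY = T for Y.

Y = [[-1, 2, -1], [5, 3, -2]]

Left-multiplying both sides by L⁻¹ gives Y = L⁻¹T.
det L = 11; the adjugate gives L⁻¹ = [[4/11, -7/11], [-3/11, 8/11]].
Y = L⁻¹T = [[4/11, -7/11], [-3/11, 8/11]] · [[27, 37, -22], [17, 18, -11]] = [[-1, 2, -1], [5, 3, -2]].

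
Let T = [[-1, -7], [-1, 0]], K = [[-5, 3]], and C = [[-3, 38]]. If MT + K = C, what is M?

MT = C − K = [[2, 35]].
T is on the right of M, so right-multiply by T⁻¹: M = (C − K)T⁻¹.
det T = -7, so T⁻¹ = [[0, -1], [-1/7, 1/7]].
M = (C − K)T⁻¹ = [[-5, 3]].

M = [[-5, 3]]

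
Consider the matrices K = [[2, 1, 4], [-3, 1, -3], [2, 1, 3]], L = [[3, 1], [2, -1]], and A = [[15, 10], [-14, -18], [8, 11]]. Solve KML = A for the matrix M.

M = [[2, -5], [-1, -1], [1, 2]]

Left-multiply by K⁻¹ and right-multiply by L⁻¹: M = K⁻¹AL⁻¹.
K has determinant -5; K⁻¹ = [[-6/5, -1/5, 7/5], [-3/5, 2/5, 6/5], [1, 0, -1]].
det L = -5; the adjugate gives L⁻¹ = [[1/5, 1/5], [2/5, -3/5]].
K⁻¹A = [[-4, 7], [-5, 0], [7, -1]].
M = (K⁻¹A)L⁻¹ = [[2, -5], [-1, -1], [1, 2]].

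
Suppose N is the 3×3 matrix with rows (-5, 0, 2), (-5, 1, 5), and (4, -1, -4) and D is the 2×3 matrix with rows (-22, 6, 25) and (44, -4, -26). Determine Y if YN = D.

Right-multiplying both sides by N⁻¹ gives Y = DN⁻¹.
det N = -3, so N⁻¹ = [[-1/3, 2/3, 2/3], [0, -4, -5], [-1/3, 5/3, 5/3]].
Y = DN⁻¹ = [[-22, 6, 25], [44, -4, -26]] · [[-1/3, 2/3, 2/3], [0, -4, -5], [-1/3, 5/3, 5/3]] = [[-1, 3, -3], [-6, 2, 6]].

Y = [[-1, 3, -3], [-6, 2, 6]]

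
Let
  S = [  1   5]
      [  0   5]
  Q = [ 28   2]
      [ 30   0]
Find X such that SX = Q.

X = [[-2, 2], [6, 0]]

Left-multiplying both sides by S⁻¹ gives X = S⁻¹Q.
S has determinant 5; S⁻¹ = [[1, -1], [0, 1/5]].
X = S⁻¹Q = [[1, -1], [0, 1/5]] · [[28, 2], [30, 0]] = [[-2, 2], [6, 0]].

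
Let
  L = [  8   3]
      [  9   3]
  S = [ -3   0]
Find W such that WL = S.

W = [[3, -3]]

Since L sits to the right of W, W = SL⁻¹.
det L = -3; the adjugate gives L⁻¹ = [[-1, 1], [3, -8/3]].
W = SL⁻¹ = [[-3, 0]] · [[-1, 1], [3, -8/3]] = [[3, -3]].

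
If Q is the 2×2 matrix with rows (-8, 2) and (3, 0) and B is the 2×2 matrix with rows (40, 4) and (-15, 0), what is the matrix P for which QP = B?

Left-multiplying both sides by Q⁻¹ gives P = Q⁻¹B.
det Q = -6, so Q⁻¹ = [[0, 1/3], [1/2, 4/3]].
P = Q⁻¹B = [[0, 1/3], [1/2, 4/3]] · [[40, 4], [-15, 0]] = [[-5, 0], [0, 2]].

P = [[-5, 0], [0, 2]]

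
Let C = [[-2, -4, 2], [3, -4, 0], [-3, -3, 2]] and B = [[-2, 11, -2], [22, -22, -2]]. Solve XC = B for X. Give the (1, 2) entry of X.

C is on the right of X, so right-multiply by C⁻¹: X = BC⁻¹.
det C = -2, so C⁻¹ = [[4, -1, -4], [3, -1, -3], [21/2, -3, -10]].
X = BC⁻¹ = [[-2, 11, -2], [22, -22, -2]] · [[4, -1, -4], [3, -1, -3], [21/2, -3, -10]] = [[4, -3, -5], [1, 6, -2]].

-3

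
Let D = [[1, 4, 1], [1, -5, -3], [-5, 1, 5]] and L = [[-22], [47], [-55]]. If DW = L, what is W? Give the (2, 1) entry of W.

-5

D is on the left of W, so left-multiply by D⁻¹: W = D⁻¹L.
det D = -6; the adjugate gives D⁻¹ = [[11/3, 19/6, 7/6], [-5/3, -5/3, -2/3], [4, 7/2, 3/2]].
W = D⁻¹L = [[11/3, 19/6, 7/6], [-5/3, -5/3, -2/3], [4, 7/2, 3/2]] · [[-22], [47], [-55]] = [[4], [-5], [-6]].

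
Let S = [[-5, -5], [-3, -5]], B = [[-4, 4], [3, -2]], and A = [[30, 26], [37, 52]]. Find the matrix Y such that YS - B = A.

YS = A + B = [[26, 30], [40, 50]].
S is on the right of Y, so right-multiply by S⁻¹: Y = (A + B)S⁻¹.
det S = 10; the adjugate gives S⁻¹ = [[-1/2, 1/2], [3/10, -1/2]].
Y = (A + B)S⁻¹ = [[-4, -2], [-5, -5]].

Y = [[-4, -2], [-5, -5]]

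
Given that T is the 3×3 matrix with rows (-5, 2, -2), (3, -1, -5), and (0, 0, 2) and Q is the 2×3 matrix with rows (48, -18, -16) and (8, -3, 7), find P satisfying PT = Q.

P = [[-6, 6, 1], [-1, 1, 5]]

Right-multiplying both sides by T⁻¹ gives P = QT⁻¹.
det T = -2, so T⁻¹ = [[1, 2, 6], [3, 5, 31/2], [0, 0, 1/2]].
P = QT⁻¹ = [[48, -18, -16], [8, -3, 7]] · [[1, 2, 6], [3, 5, 31/2], [0, 0, 1/2]] = [[-6, 6, 1], [-1, 1, 5]].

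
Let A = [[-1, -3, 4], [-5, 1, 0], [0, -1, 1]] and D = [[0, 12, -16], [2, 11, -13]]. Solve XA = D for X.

X = [[-5, 1, 4], [-2, 0, -5]]

Since A sits to the right of X, X = DA⁻¹.
det A = 4, so A⁻¹ = [[1/4, -1/4, -1], [5/4, -1/4, -5], [5/4, -1/4, -4]].
X = DA⁻¹ = [[0, 12, -16], [2, 11, -13]] · [[1/4, -1/4, -1], [5/4, -1/4, -5], [5/4, -1/4, -4]] = [[-5, 1, 4], [-2, 0, -5]].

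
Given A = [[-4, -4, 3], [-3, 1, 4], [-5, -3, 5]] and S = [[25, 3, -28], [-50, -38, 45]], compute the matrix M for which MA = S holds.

M = [[-3, -6, 1], [5, 0, 6]]

Right-multiplying both sides by A⁻¹ gives M = SA⁻¹.
det A = -6, so A⁻¹ = [[-17/6, -11/6, 19/6], [5/6, 5/6, -7/6], [-7/3, -4/3, 8/3]].
M = SA⁻¹ = [[25, 3, -28], [-50, -38, 45]] · [[-17/6, -11/6, 19/6], [5/6, 5/6, -7/6], [-7/3, -4/3, 8/3]] = [[-3, -6, 1], [5, 0, 6]].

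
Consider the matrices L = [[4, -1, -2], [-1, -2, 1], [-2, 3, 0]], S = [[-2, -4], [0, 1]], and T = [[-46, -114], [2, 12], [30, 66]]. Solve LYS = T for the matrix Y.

Y = [[3, -3], [-3, 0], [-4, 5]]

Y = L⁻¹TS⁻¹ (apply L⁻¹ on the left and S⁻¹ on the right).
det L = 4; the adjugate gives L⁻¹ = [[-3/4, -3/2, -5/4], [-1/2, -1, -1/2], [-7/4, -5/2, -9/4]].
det S = -2; the adjugate gives S⁻¹ = [[-1/2, -2], [0, 1]].
L⁻¹T = [[-6, -15], [6, 12], [8, 21]].
Y = (L⁻¹T)S⁻¹ = [[3, -3], [-3, 0], [-4, 5]].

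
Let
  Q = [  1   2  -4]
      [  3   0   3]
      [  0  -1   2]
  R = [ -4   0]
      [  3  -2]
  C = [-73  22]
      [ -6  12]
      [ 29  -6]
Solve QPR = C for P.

Isolating P: multiply by Q⁻¹ from the left and R⁻¹ from the right, so P = Q⁻¹CR⁻¹.
Q has determinant 3; Q⁻¹ = [[1, 0, 2], [-2, 2/3, -5], [-1, 1/3, -2]].
det R = 8, so R⁻¹ = [[-1/4, 0], [-3/8, -1/2]].
Q⁻¹C = [[-15, 10], [-3, -6], [13, -6]].
P = (Q⁻¹C)R⁻¹ = [[0, -5], [3, 3], [-1, 3]].

P = [[0, -5], [3, 3], [-1, 3]]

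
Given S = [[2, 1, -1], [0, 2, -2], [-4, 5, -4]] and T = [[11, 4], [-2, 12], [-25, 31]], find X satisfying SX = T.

Left-multiplying both sides by S⁻¹ gives X = S⁻¹T.
det S = 4; the adjugate gives S⁻¹ = [[1/2, -1/4, 0], [2, -3, 1], [2, -7/2, 1]].
X = S⁻¹T = [[1/2, -1/4, 0], [2, -3, 1], [2, -7/2, 1]] · [[11, 4], [-2, 12], [-25, 31]] = [[6, -1], [3, 3], [4, -3]].

X = [[6, -1], [3, 3], [4, -3]]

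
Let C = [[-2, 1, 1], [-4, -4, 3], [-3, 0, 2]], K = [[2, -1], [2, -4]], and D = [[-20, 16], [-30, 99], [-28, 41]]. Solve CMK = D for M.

M = C⁻¹DK⁻¹ (apply C⁻¹ on the left and K⁻¹ on the right).
C has determinant 3; C⁻¹ = [[-8/3, -2/3, 7/3], [-1/3, -1/3, 2/3], [-4, -1, 4]].
K has determinant -6; K⁻¹ = [[2/3, -1/6], [1/3, -1/3]].
C⁻¹D = [[8, -13], [-2, -11], [-2, 1]].
M = (C⁻¹D)K⁻¹ = [[1, 3], [-5, 4], [-1, 0]].

M = [[1, 3], [-5, 4], [-1, 0]]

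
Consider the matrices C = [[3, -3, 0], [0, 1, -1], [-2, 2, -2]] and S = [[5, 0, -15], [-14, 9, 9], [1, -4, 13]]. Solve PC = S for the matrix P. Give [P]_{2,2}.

Since C sits to the right of P, P = SC⁻¹.
det C = -6; the adjugate gives C⁻¹ = [[0, 1, -1/2], [-1/3, 1, -1/2], [-1/3, 0, -1/2]].
P = SC⁻¹ = [[5, 0, -15], [-14, 9, 9], [1, -4, 13]] · [[0, 1, -1/2], [-1/3, 1, -1/2], [-1/3, 0, -1/2]] = [[5, 5, 5], [-6, -5, -2], [-3, -3, -5]].

-5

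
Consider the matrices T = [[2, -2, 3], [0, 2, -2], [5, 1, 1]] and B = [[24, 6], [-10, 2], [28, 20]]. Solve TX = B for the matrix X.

X = [[5, 3], [-1, 3], [4, 2]]

Since T multiplies X on the left, X = T⁻¹B.
det T = -2; the adjugate gives T⁻¹ = [[-2, -5/2, 1], [5, 13/2, -2], [5, 6, -2]].
X = T⁻¹B = [[-2, -5/2, 1], [5, 13/2, -2], [5, 6, -2]] · [[24, 6], [-10, 2], [28, 20]] = [[5, 3], [-1, 3], [4, 2]].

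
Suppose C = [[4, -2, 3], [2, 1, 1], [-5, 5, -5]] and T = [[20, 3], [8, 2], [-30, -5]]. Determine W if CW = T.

Left-multiplying both sides by C⁻¹ gives W = C⁻¹T.
det C = -5; the adjugate gives C⁻¹ = [[2, -1, 1], [-1, 1, -2/5], [-3, 2, -8/5]].
W = C⁻¹T = [[2, -1, 1], [-1, 1, -2/5], [-3, 2, -8/5]] · [[20, 3], [8, 2], [-30, -5]] = [[2, -1], [0, 1], [4, 3]].

W = [[2, -1], [0, 1], [4, 3]]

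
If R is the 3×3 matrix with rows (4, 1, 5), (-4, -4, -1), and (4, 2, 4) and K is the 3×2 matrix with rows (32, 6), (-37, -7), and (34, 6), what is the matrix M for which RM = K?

Since R multiplies M on the left, M = R⁻¹K.
det R = -4; the adjugate gives R⁻¹ = [[7/2, -3/2, -19/4], [-3, 1, 4], [-2, 1, 3]].
M = R⁻¹K = [[7/2, -3/2, -19/4], [-3, 1, 4], [-2, 1, 3]] · [[32, 6], [-37, -7], [34, 6]] = [[6, 3], [3, -1], [1, -1]].

M = [[6, 3], [3, -1], [1, -1]]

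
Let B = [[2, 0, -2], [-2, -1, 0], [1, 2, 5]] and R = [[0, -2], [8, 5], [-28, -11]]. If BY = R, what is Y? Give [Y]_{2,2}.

1

B is on the left of Y, so left-multiply by B⁻¹: Y = B⁻¹R.
det B = -4; the adjugate gives B⁻¹ = [[5/4, 1, 1/2], [-5/2, -3, -1], [3/4, 1, 1/2]].
Y = B⁻¹R = [[5/4, 1, 1/2], [-5/2, -3, -1], [3/4, 1, 1/2]] · [[0, -2], [8, 5], [-28, -11]] = [[-6, -3], [4, 1], [-6, -2]].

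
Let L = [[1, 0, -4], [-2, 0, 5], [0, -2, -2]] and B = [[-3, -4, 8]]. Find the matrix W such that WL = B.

W = [[-3, 0, 2]]

Right-multiplying both sides by L⁻¹ gives W = BL⁻¹.
L has determinant -6; L⁻¹ = [[-5/3, -4/3, 0], [2/3, 1/3, -1/2], [-2/3, -1/3, 0]].
W = BL⁻¹ = [[-3, -4, 8]] · [[-5/3, -4/3, 0], [2/3, 1/3, -1/2], [-2/3, -1/3, 0]] = [[-3, 0, 2]].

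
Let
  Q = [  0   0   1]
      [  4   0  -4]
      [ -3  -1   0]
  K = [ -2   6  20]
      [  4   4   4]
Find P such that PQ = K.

Right-multiplying both sides by Q⁻¹ gives P = KQ⁻¹.
Q has determinant -4; Q⁻¹ = [[1, 1/4, 0], [-3, -3/4, -1], [1, 0, 0]].
P = KQ⁻¹ = [[-2, 6, 20], [4, 4, 4]] · [[1, 1/4, 0], [-3, -3/4, -1], [1, 0, 0]] = [[0, -5, -6], [-4, -2, -4]].

P = [[0, -5, -6], [-4, -2, -4]]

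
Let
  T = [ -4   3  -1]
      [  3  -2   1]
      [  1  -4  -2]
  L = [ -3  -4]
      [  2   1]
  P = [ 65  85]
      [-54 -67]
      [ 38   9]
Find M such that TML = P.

Left-multiply by T⁻¹ and right-multiply by L⁻¹: M = T⁻¹PL⁻¹.
det T = -1; the adjugate gives T⁻¹ = [[-8, -10, -1], [-7, -9, -1], [10, 13, 1]].
L has determinant 5; L⁻¹ = [[1/5, 4/5], [-2/5, -3/5]].
T⁻¹P = [[-18, -19], [-7, -1], [-14, -12]].
M = (T⁻¹P)L⁻¹ = [[4, -3], [-1, -5], [2, -4]].

M = [[4, -3], [-1, -5], [2, -4]]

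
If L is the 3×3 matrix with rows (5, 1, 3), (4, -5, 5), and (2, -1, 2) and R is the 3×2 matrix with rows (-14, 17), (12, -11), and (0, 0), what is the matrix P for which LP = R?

L is on the left of P, so left-multiply by L⁻¹: P = L⁻¹R.
L has determinant -5; L⁻¹ = [[1, 1, -4], [-2/5, -4/5, 13/5], [-6/5, -7/5, 29/5]].
P = L⁻¹R = [[1, 1, -4], [-2/5, -4/5, 13/5], [-6/5, -7/5, 29/5]] · [[-14, 17], [12, -11], [0, 0]] = [[-2, 6], [-4, 2], [0, -5]].

P = [[-2, 6], [-4, 2], [0, -5]]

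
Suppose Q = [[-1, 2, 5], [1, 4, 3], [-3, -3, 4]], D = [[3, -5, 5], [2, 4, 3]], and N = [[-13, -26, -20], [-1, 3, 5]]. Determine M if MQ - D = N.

MQ = N + D = [[-10, -31, -15], [1, 7, 8]].
Since Q sits to the right of M, M = (N + D)Q⁻¹.
Q has determinant -6; Q⁻¹ = [[-25/6, 23/6, 7/3], [13/6, -11/6, -4/3], [-3/2, 3/2, 1]].
M = (N + D)Q⁻¹ = [[-3, -4, 3], [-1, 3, 1]].

M = [[-3, -4, 3], [-1, 3, 1]]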